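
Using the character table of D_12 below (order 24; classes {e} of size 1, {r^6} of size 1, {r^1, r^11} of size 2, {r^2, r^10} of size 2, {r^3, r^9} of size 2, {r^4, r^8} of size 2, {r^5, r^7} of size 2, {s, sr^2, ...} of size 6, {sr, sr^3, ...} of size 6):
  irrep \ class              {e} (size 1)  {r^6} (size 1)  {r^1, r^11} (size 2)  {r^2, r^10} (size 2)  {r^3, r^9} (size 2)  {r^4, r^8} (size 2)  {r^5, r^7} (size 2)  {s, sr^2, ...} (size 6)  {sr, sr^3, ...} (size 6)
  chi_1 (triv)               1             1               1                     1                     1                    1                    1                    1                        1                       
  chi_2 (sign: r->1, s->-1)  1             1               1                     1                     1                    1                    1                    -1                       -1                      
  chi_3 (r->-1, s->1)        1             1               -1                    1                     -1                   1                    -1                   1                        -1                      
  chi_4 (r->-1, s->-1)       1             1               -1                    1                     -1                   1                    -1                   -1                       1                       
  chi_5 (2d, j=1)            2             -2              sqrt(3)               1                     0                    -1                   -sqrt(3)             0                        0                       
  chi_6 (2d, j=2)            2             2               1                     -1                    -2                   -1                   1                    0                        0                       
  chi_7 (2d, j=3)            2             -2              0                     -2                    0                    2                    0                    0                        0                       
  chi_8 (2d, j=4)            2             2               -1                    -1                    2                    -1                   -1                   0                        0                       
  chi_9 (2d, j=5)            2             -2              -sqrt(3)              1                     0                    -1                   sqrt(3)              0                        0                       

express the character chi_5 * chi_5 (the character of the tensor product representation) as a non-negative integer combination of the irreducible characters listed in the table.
chi_5 tensor chi_5 = chi_1 + chi_2 + chi_6 (all other irreducibles have multiplicity 0).

The character of a tensor product is the pointwise product (chi_5 * chi_5)(C) = chi_5(C) * chi_5(C):
  {e}: (2)*(2), {r^6}: (-2)*(-2), {r^1, r^11}: (sqrt(3))*(sqrt(3)), {r^2, r^10}: (1)*(1), {r^3, r^9}: (0)*(0), {r^4, r^8}: (-1)*(-1), {r^5, r^7}: (-sqrt(3))*(-sqrt(3)), {s, sr^2, ...}: (0)*(0), {sr, sr^3, ...}: (0)*(0)
so (chi_5 * chi_5) takes values
  {e} -> 4, {r^6} -> 4, {r^1, r^11} -> 3, {r^2, r^10} -> 1, {r^3, r^9} -> 0, {r^4, r^8} -> 1, {r^5, r^7} -> 3, {s, sr^2, ...} -> 0, {sr, sr^3, ...} -> 0.
Now take the inner product of this character with each irreducible chi from the table, <chi_5*chi_5, chi> = (1/24) sum_C |C| (chi_5*chi_5)(C) conj(chi(C)):
  <chi_5*chi_5, chi_1> = (1/24)[1*(4)*conj(1) + 1*(4)*conj(1) + 2*(3)*conj(1) + 2*(1)*conj(1) + 2*(0)*conj(1) + 2*(1)*conj(1) + 2*(3)*conj(1) + 6*(0)*conj(1) + 6*(0)*conj(1)]
      = (1/24)[(4) + (4) + (6) + (2) + (0) + (2) + (6) + (0) + (0)] = 24/24 = 1
  <chi_5*chi_5, chi_2> = (1/24)[1*(4)*conj(1) + 1*(4)*conj(1) + 2*(3)*conj(1) + 2*(1)*conj(1) + 2*(0)*conj(1) + 2*(1)*conj(1) + 2*(3)*conj(1) + 6*(0)*conj(-1) + 6*(0)*conj(-1)]
      = (1/24)[(4) + (4) + (6) + (2) + (0) + (2) + (6) + (0) + (0)] = 24/24 = 1
  <chi_5*chi_5, chi_3> = (1/24)[1*(4)*conj(1) + 1*(4)*conj(1) + 2*(3)*conj(-1) + 2*(1)*conj(1) + 2*(0)*conj(-1) + 2*(1)*conj(1) + 2*(3)*conj(-1) + 6*(0)*conj(1) + 6*(0)*conj(-1)]
      = (1/24)[(4) + (4) + (-6) + (2) + (0) + (2) + (-6) + (0) + (0)] = 0/24 = 0
  <chi_5*chi_5, chi_4> = (1/24)[1*(4)*conj(1) + 1*(4)*conj(1) + 2*(3)*conj(-1) + 2*(1)*conj(1) + 2*(0)*conj(-1) + 2*(1)*conj(1) + 2*(3)*conj(-1) + 6*(0)*conj(-1) + 6*(0)*conj(1)]
      = (1/24)[(4) + (4) + (-6) + (2) + (0) + (2) + (-6) + (0) + (0)] = 0/24 = 0
  <chi_5*chi_5, chi_5> = (1/24)[1*(4)*conj(2) + 1*(4)*conj(-2) + 2*(3)*conj(sqrt(3)) + 2*(1)*conj(1) + 2*(0)*conj(0) + 2*(1)*conj(-1) + 2*(3)*conj(-sqrt(3)) + 6*(0)*conj(0) + 6*(0)*conj(0)]
      = (1/24)[(8) + (-8) + (6*sqrt(3)) + (2) + (0) + (-2) + (-6*sqrt(3)) + (0) + (0)] = 0/24 = 0
  <chi_5*chi_5, chi_6> = (1/24)[1*(4)*conj(2) + 1*(4)*conj(2) + 2*(3)*conj(1) + 2*(1)*conj(-1) + 2*(0)*conj(-2) + 2*(1)*conj(-1) + 2*(3)*conj(1) + 6*(0)*conj(0) + 6*(0)*conj(0)]
      = (1/24)[(8) + (8) + (6) + (-2) + (0) + (-2) + (6) + (0) + (0)] = 24/24 = 1
  <chi_5*chi_5, chi_7> = (1/24)[1*(4)*conj(2) + 1*(4)*conj(-2) + 2*(3)*conj(0) + 2*(1)*conj(-2) + 2*(0)*conj(0) + 2*(1)*conj(2) + 2*(3)*conj(0) + 6*(0)*conj(0) + 6*(0)*conj(0)]
      = (1/24)[(8) + (-8) + (0) + (-4) + (0) + (4) + (0) + (0) + (0)] = 0/24 = 0
  <chi_5*chi_5, chi_8> = (1/24)[1*(4)*conj(2) + 1*(4)*conj(2) + 2*(3)*conj(-1) + 2*(1)*conj(-1) + 2*(0)*conj(2) + 2*(1)*conj(-1) + 2*(3)*conj(-1) + 6*(0)*conj(0) + 6*(0)*conj(0)]
      = (1/24)[(8) + (8) + (-6) + (-2) + (0) + (-2) + (-6) + (0) + (0)] = 0/24 = 0
  <chi_5*chi_5, chi_9> = (1/24)[1*(4)*conj(2) + 1*(4)*conj(-2) + 2*(3)*conj(-sqrt(3)) + 2*(1)*conj(1) + 2*(0)*conj(0) + 2*(1)*conj(-1) + 2*(3)*conj(sqrt(3)) + 6*(0)*conj(0) + 6*(0)*conj(0)]
      = (1/24)[(8) + (-8) + (-6*sqrt(3)) + (2) + (0) + (-2) + (6*sqrt(3)) + (0) + (0)] = 0/24 = 0
Hence the multiplicities are chi_1: 1, chi_2: 1, chi_6: 1. Dimension check: dim(chi_5)*dim(chi_5) = 2*2 = 4 and sum (mult * dim) = 1*1 + 1*1 + 1*2 = 4.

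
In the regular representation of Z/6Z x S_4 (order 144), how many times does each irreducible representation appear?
Each irreducible V_i of dimension d_i appears with multiplicity d_i, i.e. rho_reg = (direct sum over all irreducibles V_i) d_i V_i. The irreducible dimensions for Z/6Z x S_4 are 1, 1, 1, 1, 1, 1, 1, 1, 1, 1, 1, 1, 2, 2, 2, 2, 2, 2, 3, 3, 3, 3, 3, 3, 3, 3, 3, 3, 3, 3: 12 irreducibles of dimension 1, each with multiplicity 1; 6 irreducibles of dimension 2, each with multiplicity 2; 12 irreducibles of dimension 3, each with multiplicity 3. Total dimension 12*1*1 + 6*2*2 + 12*3*3 = 144 = |G|.

Argument: General theorem: in the regular representation of a finite group G, each irreducible appears with multiplicity equal to its dimension. Check: dim(rho_reg) = sum d_i^2 = 1 + 1 + 1 + 1 + 1 + 1 + 1 + 1 + 1 + 1 + 1 + 1 + 4 + 4 + 4 + 4 + 4 + 4 + 9 + 9 + 9 + 9 + 9 + 9 + 9 + 9 + 9 + 9 + 9 + 9 = 144 = |G|.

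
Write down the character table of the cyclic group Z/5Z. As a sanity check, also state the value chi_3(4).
Character table of Z/5Z (irreps indexed chi_0,...,chi_4 with chi_k(m) = zeta_5^(k*m), zeta_5 = exp(2*pi*i/5)):
  irrep \ class  {0} (size 1)  {1} (size 1)    {2} (size 1)    {3} (size 1)    {4} (size 1)  
  chi_0          1             1               1               1               1             
  chi_1          1             exp(2*I*pi/5)   exp(4*I*pi/5)   exp(-4*I*pi/5)  exp(-2*I*pi/5)
  chi_2          1             exp(4*I*pi/5)   exp(-2*I*pi/5)  exp(2*I*pi/5)   exp(-4*I*pi/5)
  chi_3          1             exp(-4*I*pi/5)  exp(2*I*pi/5)   exp(-2*I*pi/5)  exp(4*I*pi/5) 
  chi_4          1             exp(-2*I*pi/5)  exp(-4*I*pi/5)  exp(4*I*pi/5)   exp(2*I*pi/5) 

Spot check: chi_3(4) = zeta_5^(3*4) = zeta_5^12 = exp(4*I*pi/5).

Solution. Z/5Z is abelian, so all 5 irreducible complex representations are 1-dimensional. They are given by chi_k(m) = zeta_5^(k*m) for k = 0,...,4. Row orthogonality: sum_m chi_k(m) conj(chi_l(m)) = 5 * [k = l].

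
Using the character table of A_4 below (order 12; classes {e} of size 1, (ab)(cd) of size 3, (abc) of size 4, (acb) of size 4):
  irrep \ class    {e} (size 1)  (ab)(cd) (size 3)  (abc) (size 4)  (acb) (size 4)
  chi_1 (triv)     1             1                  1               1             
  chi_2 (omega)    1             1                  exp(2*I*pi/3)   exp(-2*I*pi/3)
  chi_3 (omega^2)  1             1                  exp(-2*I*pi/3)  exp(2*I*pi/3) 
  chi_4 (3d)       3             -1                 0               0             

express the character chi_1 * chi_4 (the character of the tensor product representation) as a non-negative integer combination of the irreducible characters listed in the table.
chi_1 tensor chi_4 = chi_4 (all other irreducibles have multiplicity 0).

Solution. The character of a tensor product is the pointwise product (chi_1 * chi_4)(C) = chi_1(C) * chi_4(C):
  {e}: (1)*(3), (ab)(cd): (1)*(-1), (abc): (1)*(0), (acb): (1)*(0)
so (chi_1 * chi_4) takes values
  {e} -> 3, (ab)(cd) -> -1, (abc) -> 0, (acb) -> 0.
Now take the inner product of this character with each irreducible chi from the table, <chi_1*chi_4, chi> = (1/12) sum_C |C| (chi_1*chi_4)(C) conj(chi(C)):
  <chi_1*chi_4, chi_1> = (1/12)[1*(3)*conj(1) + 3*(-1)*conj(1) + 4*(0)*conj(1) + 4*(0)*conj(1)]
      = (1/12)[(3) + (-3) + (0) + (0)] = 0/12 = 0
  <chi_1*chi_4, chi_2> = (1/12)[1*(3)*conj(1) + 3*(-1)*conj(1) + 4*(0)*conj(exp(2*I*pi/3)) + 4*(0)*conj(exp(-2*I*pi/3))]
      = (1/12)[(3) + (-3) + (0) + (0)] = 0/12 = 0
  <chi_1*chi_4, chi_3> = (1/12)[1*(3)*conj(1) + 3*(-1)*conj(1) + 4*(0)*conj(exp(-2*I*pi/3)) + 4*(0)*conj(exp(2*I*pi/3))]
      = (1/12)[(3) + (-3) + (0) + (0)] = 0/12 = 0
  <chi_1*chi_4, chi_4> = (1/12)[1*(3)*conj(3) + 3*(-1)*conj(-1) + 4*(0)*conj(0) + 4*(0)*conj(0)]
      = (1/12)[(9) + (3) + (0) + (0)] = 12/12 = 1
(Exp terms are combined using exp(i*s)*conj(exp(i*t)) = exp(i*(s-t)), and sums of them are collapsed using the identity that for every m > 1 the m distinct m-th roots of unity sum to 0, e.g. 1 + exp(2*I*pi/3) + exp(-2*I*pi/3) = 0.)
Hence the multiplicities are chi_4: 1. Dimension check: dim(chi_1)*dim(chi_4) = 1*3 = 3 and sum (mult * dim) = 1*3 = 3.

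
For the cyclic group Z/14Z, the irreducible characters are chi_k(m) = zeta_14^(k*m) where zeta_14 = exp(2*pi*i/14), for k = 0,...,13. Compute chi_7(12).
chi_7(12) = zeta_14^84 = 1

Solution. chi_7(12) = zeta_14^(7*12) = zeta_14^84. Since zeta_14^14 = 1, this equals zeta_14^0 = exp(2*pi*i*0/14) = 1.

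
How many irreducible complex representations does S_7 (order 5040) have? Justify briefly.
15

Proof sketch: The number of irreducible complex representations of a finite group equals its number of conjugacy classes. Conjugacy classes in S_7 correspond to cycle types, i.e. partitions of 7; there are p(7) = 15 of them, so S_7 (order 5040) has exactly 15 irreducible complex representations.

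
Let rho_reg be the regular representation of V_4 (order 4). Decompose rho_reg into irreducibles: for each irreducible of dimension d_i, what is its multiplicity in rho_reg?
Each irreducible V_i of dimension d_i appears with multiplicity d_i, i.e. rho_reg = (direct sum over all irreducibles V_i) d_i V_i. The irreducible dimensions for V_4 are 1, 1, 1, 1: 4 irreducibles of dimension 1, each with multiplicity 1. Total dimension 4*1*1 = 4 = |G|.

Why: General theorem: in the regular representation of a finite group G, each irreducible appears with multiplicity equal to its dimension. Check: dim(rho_reg) = sum d_i^2 = 1 + 1 + 1 + 1 = 4 = |G|.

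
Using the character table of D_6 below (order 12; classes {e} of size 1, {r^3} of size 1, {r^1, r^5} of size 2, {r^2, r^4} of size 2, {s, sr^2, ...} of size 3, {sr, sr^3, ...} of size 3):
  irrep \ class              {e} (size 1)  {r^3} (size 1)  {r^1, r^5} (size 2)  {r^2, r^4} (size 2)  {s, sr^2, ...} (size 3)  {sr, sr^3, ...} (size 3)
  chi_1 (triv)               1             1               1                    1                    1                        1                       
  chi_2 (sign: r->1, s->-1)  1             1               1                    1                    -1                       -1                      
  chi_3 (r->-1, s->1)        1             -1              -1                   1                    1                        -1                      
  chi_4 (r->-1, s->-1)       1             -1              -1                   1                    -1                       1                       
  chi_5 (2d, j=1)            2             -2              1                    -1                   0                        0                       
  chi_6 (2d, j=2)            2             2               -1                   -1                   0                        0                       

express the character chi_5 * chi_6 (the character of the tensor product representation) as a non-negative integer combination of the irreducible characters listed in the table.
chi_5 tensor chi_6 = chi_3 + chi_4 + chi_5 (all other irreducibles have multiplicity 0).

The character of a tensor product is the pointwise product (chi_5 * chi_6)(C) = chi_5(C) * chi_6(C):
  {e}: (2)*(2), {r^3}: (-2)*(2), {r^1, r^5}: (1)*(-1), {r^2, r^4}: (-1)*(-1), {s, sr^2, ...}: (0)*(0), {sr, sr^3, ...}: (0)*(0)
so (chi_5 * chi_6) takes values
  {e} -> 4, {r^3} -> -4, {r^1, r^5} -> -1, {r^2, r^4} -> 1, {s, sr^2, ...} -> 0, {sr, sr^3, ...} -> 0.
Now take the inner product of this character with each irreducible chi from the table, <chi_5*chi_6, chi> = (1/12) sum_C |C| (chi_5*chi_6)(C) conj(chi(C)):
  <chi_5*chi_6, chi_1> = (1/12)[1*(4)*conj(1) + 1*(-4)*conj(1) + 2*(-1)*conj(1) + 2*(1)*conj(1) + 3*(0)*conj(1) + 3*(0)*conj(1)]
      = (1/12)[(4) + (-4) + (-2) + (2) + (0) + (0)] = 0/12 = 0
  <chi_5*chi_6, chi_2> = (1/12)[1*(4)*conj(1) + 1*(-4)*conj(1) + 2*(-1)*conj(1) + 2*(1)*conj(1) + 3*(0)*conj(-1) + 3*(0)*conj(-1)]
      = (1/12)[(4) + (-4) + (-2) + (2) + (0) + (0)] = 0/12 = 0
  <chi_5*chi_6, chi_3> = (1/12)[1*(4)*conj(1) + 1*(-4)*conj(-1) + 2*(-1)*conj(-1) + 2*(1)*conj(1) + 3*(0)*conj(1) + 3*(0)*conj(-1)]
      = (1/12)[(4) + (4) + (2) + (2) + (0) + (0)] = 12/12 = 1
  <chi_5*chi_6, chi_4> = (1/12)[1*(4)*conj(1) + 1*(-4)*conj(-1) + 2*(-1)*conj(-1) + 2*(1)*conj(1) + 3*(0)*conj(-1) + 3*(0)*conj(1)]
      = (1/12)[(4) + (4) + (2) + (2) + (0) + (0)] = 12/12 = 1
  <chi_5*chi_6, chi_5> = (1/12)[1*(4)*conj(2) + 1*(-4)*conj(-2) + 2*(-1)*conj(1) + 2*(1)*conj(-1) + 3*(0)*conj(0) + 3*(0)*conj(0)]
      = (1/12)[(8) + (8) + (-2) + (-2) + (0) + (0)] = 12/12 = 1
  <chi_5*chi_6, chi_6> = (1/12)[1*(4)*conj(2) + 1*(-4)*conj(2) + 2*(-1)*conj(-1) + 2*(1)*conj(-1) + 3*(0)*conj(0) + 3*(0)*conj(0)]
      = (1/12)[(8) + (-8) + (2) + (-2) + (0) + (0)] = 0/12 = 0
Hence the multiplicities are chi_3: 1, chi_4: 1, chi_5: 1. Dimension check: dim(chi_5)*dim(chi_6) = 2*2 = 4 and sum (mult * dim) = 1*1 + 1*1 + 1*2 = 4.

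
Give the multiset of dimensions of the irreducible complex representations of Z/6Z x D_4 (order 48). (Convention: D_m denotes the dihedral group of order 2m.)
Dimensions: 1, 1, 1, 1, 1, 1, 1, 1, 1, 1, 1, 1, 1, 1, 1, 1, 1, 1, 1, 1, 1, 1, 1, 1, 2, 2, 2, 2, 2, 2

Justification: There are 30 irreducibles (= number of conjugacy classes). Their dimensions d_i satisfy sum d_i^2 = |G| = 48: 1 + 1 + 1 + 1 + 1 + 1 + 1 + 1 + 1 + 1 + 1 + 1 + 1 + 1 + 1 + 1 + 1 + 1 + 1 + 1 + 1 + 1 + 1 + 1 + 4 + 4 + 4 + 4 + 4 + 4 = 48. (For the product with Z/6Z: each of the 6 1-dim characters of Z/6Z tensors with each irrep of D_4, giving 6 copies of each D_4-dimension.)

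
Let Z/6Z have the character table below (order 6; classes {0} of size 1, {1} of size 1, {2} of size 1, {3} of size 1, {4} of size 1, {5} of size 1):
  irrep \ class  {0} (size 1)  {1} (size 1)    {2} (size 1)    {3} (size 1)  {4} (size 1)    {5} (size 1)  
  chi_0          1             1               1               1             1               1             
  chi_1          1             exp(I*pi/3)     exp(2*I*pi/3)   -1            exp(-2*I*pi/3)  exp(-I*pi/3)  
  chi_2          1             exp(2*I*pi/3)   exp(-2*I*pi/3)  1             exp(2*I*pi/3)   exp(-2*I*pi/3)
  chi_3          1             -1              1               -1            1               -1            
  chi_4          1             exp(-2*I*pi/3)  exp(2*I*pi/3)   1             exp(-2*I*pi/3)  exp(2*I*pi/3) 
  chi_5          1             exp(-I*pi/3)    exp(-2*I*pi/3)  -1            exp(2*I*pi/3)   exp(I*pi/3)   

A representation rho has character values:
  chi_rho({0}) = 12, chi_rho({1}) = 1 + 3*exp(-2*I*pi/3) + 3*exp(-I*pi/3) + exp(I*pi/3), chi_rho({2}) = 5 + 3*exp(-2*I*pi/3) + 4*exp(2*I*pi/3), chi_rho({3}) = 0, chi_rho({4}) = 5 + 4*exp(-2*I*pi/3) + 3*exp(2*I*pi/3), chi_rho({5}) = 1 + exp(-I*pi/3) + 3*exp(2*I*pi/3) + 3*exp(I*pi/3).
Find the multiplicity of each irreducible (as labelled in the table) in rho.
Multiplicities: chi_0: 3, chi_1: 1, chi_2: 0, chi_3: 2, chi_4: 3, chi_5: 3.

Details: Use <chi_rho, chi> = (1/|G|) sum_C |C| * chi_rho(C) * conj(chi(C)) with |G| = 6 for each irreducible chi in the table:
  <chi_rho, chi_0> = (1/6)[1*(12)*conj(1) + 1*(1 + 3*exp(-2*I*pi/3) + 3*exp(-I*pi/3) + exp(I*pi/3))*conj(1) + 1*(5 + 3*exp(-2*I*pi/3) + 4*exp(2*I*pi/3))*conj(1) + 1*(0)*conj(1) + 1*(5 + 4*exp(-2*I*pi/3) + 3*exp(2*I*pi/3))*conj(1) + 1*(1 + exp(-I*pi/3) + 3*exp(2*I*pi/3) + 3*exp(I*pi/3))*conj(1)]
      = (1/6)[(12) + (1 + 3*exp(-2*I*pi/3) + 3*exp(-I*pi/3) + exp(I*pi/3)) + (5 + 3*exp(-2*I*pi/3) + 4*exp(2*I*pi/3)) + (0) + (5 + 4*exp(-2*I*pi/3) + 3*exp(2*I*pi/3)) + (1 + exp(-I*pi/3) + 3*exp(2*I*pi/3) + 3*exp(I*pi/3))] = 18/6 = 3
  <chi_rho, chi_1> = (1/6)[1*(12)*conj(1) + 1*(1 + 3*exp(-2*I*pi/3) + 3*exp(-I*pi/3) + exp(I*pi/3))*conj(exp(I*pi/3)) + 1*(5 + 3*exp(-2*I*pi/3) + 4*exp(2*I*pi/3))*conj(exp(2*I*pi/3)) + 1*(0)*conj(-1) + 1*(5 + 4*exp(-2*I*pi/3) + 3*exp(2*I*pi/3))*conj(exp(-2*I*pi/3)) + 1*(1 + exp(-I*pi/3) + 3*exp(2*I*pi/3) + 3*exp(I*pi/3))*conj(exp(-I*pi/3))]
      = (1/6)[(12) + (-2 + 3*exp(-2*I*pi/3) + exp(-I*pi/3)) + (4 + 5*exp(-2*I*pi/3) + 3*exp(2*I*pi/3)) + (0) + (4 + 3*exp(-2*I*pi/3) + 5*exp(2*I*pi/3)) + (-2 + exp(I*pi/3) + 3*exp(2*I*pi/3))] = 6/6 = 1
  <chi_rho, chi_2> = (1/6)[1*(12)*conj(1) + 1*(1 + 3*exp(-2*I*pi/3) + 3*exp(-I*pi/3) + exp(I*pi/3))*conj(exp(2*I*pi/3)) + 1*(5 + 3*exp(-2*I*pi/3) + 4*exp(2*I*pi/3))*conj(exp(-2*I*pi/3)) + 1*(0)*conj(1) + 1*(5 + 4*exp(-2*I*pi/3) + 3*exp(2*I*pi/3))*conj(exp(2*I*pi/3)) + 1*(1 + exp(-I*pi/3) + 3*exp(2*I*pi/3) + 3*exp(I*pi/3))*conj(exp(-2*I*pi/3))]
      = (1/6)[(12) + (-3 + exp(-2*I*pi/3) + exp(-I*pi/3) + 3*exp(2*I*pi/3)) + (3 + 4*exp(-2*I*pi/3) + 5*exp(2*I*pi/3)) + (0) + (3 + 5*exp(-2*I*pi/3) + 4*exp(2*I*pi/3)) + (-3 + 3*exp(-2*I*pi/3) + exp(2*I*pi/3) + exp(I*pi/3))] = 0/6 = 0
  <chi_rho, chi_3> = (1/6)[1*(12)*conj(1) + 1*(1 + 3*exp(-2*I*pi/3) + 3*exp(-I*pi/3) + exp(I*pi/3))*conj(-1) + 1*(5 + 3*exp(-2*I*pi/3) + 4*exp(2*I*pi/3))*conj(1) + 1*(0)*conj(-1) + 1*(5 + 4*exp(-2*I*pi/3) + 3*exp(2*I*pi/3))*conj(1) + 1*(1 + exp(-I*pi/3) + 3*exp(2*I*pi/3) + 3*exp(I*pi/3))*conj(-1)]
      = (1/6)[(12) + (-1 - exp(I*pi/3) - 3*exp(-I*pi/3) - 3*exp(-2*I*pi/3)) + (5 + 3*exp(-2*I*pi/3) + 4*exp(2*I*pi/3)) + (0) + (5 + 4*exp(-2*I*pi/3) + 3*exp(2*I*pi/3)) + (-1 - 3*exp(I*pi/3) - 3*exp(2*I*pi/3) - exp(-I*pi/3))] = 12/6 = 2
  <chi_rho, chi_4> = (1/6)[1*(12)*conj(1) + 1*(1 + 3*exp(-2*I*pi/3) + 3*exp(-I*pi/3) + exp(I*pi/3))*conj(exp(-2*I*pi/3)) + 1*(5 + 3*exp(-2*I*pi/3) + 4*exp(2*I*pi/3))*conj(exp(2*I*pi/3)) + 1*(0)*conj(1) + 1*(5 + 4*exp(-2*I*pi/3) + 3*exp(2*I*pi/3))*conj(exp(-2*I*pi/3)) + 1*(1 + exp(-I*pi/3) + 3*exp(2*I*pi/3) + 3*exp(I*pi/3))*conj(exp(2*I*pi/3))]
      = (1/6)[(12) + (2 + exp(2*I*pi/3) + 3*exp(I*pi/3)) + (4 + 5*exp(-2*I*pi/3) + 3*exp(2*I*pi/3)) + (0) + (4 + 3*exp(-2*I*pi/3) + 5*exp(2*I*pi/3)) + (2 + 3*exp(-I*pi/3) + exp(-2*I*pi/3))] = 18/6 = 3
  <chi_rho, chi_5> = (1/6)[1*(12)*conj(1) + 1*(1 + 3*exp(-2*I*pi/3) + 3*exp(-I*pi/3) + exp(I*pi/3))*conj(exp(-I*pi/3)) + 1*(5 + 3*exp(-2*I*pi/3) + 4*exp(2*I*pi/3))*conj(exp(-2*I*pi/3)) + 1*(0)*conj(-1) + 1*(5 + 4*exp(-2*I*pi/3) + 3*exp(2*I*pi/3))*conj(exp(2*I*pi/3)) + 1*(1 + exp(-I*pi/3) + 3*exp(2*I*pi/3) + 3*exp(I*pi/3))*conj(exp(I*pi/3))]
      = (1/6)[(12) + (3 + 3*exp(-I*pi/3) + exp(2*I*pi/3) + exp(I*pi/3)) + (3 + 4*exp(-2*I*pi/3) + 5*exp(2*I*pi/3)) + (0) + (3 + 5*exp(-2*I*pi/3) + 4*exp(2*I*pi/3)) + (3 + exp(-2*I*pi/3) + exp(-I*pi/3) + 3*exp(I*pi/3))] = 18/6 = 3
(Exp terms are combined using exp(i*s)*conj(exp(i*t)) = exp(i*(s-t)), and sums of them are collapsed using the identity that for every m > 1 the m distinct m-th roots of unity sum to 0, e.g. 1 + exp(2*I*pi/3) + exp(-2*I*pi/3) = 0.)
Dimension check: dim(rho) = sum (mult * dim) = 3*1 + 1*1 + 0*1 + 2*1 + 3*1 + 3*1 = 12 = chi_rho(e) = 12.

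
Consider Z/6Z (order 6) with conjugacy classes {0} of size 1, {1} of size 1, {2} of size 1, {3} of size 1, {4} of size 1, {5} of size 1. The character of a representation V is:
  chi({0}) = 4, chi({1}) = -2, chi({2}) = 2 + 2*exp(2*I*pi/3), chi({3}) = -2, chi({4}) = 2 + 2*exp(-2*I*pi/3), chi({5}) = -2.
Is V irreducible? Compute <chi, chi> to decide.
Not irreducible (reducible): <chi, chi> = 6 > 1.

Argument: <chi, chi> = (1/|G|) sum_C |C| * |chi(C)|^2 = (1/6)[1*|4|^2 + 1*|-2|^2 + 1*|2 + 2*exp(2*I*pi/3)|^2 + 1*|-2|^2 + 1*|2 + 2*exp(-2*I*pi/3)|^2 + 1*|-2|^2]
  = (1/6)[(16) + (4) + (4) + (4) + (4) + (4)] = 36/6 = 6.
(Exp terms are combined using exp(i*s)*conj(exp(i*t)) = exp(i*(s-t)), and sums of them are collapsed using the identity that for every m > 1 the m distinct m-th roots of unity sum to 0, e.g. 1 + exp(2*I*pi/3) + exp(-2*I*pi/3) = 0.)
A character is irreducible iff <chi, chi> = 1, so this representation is reducible.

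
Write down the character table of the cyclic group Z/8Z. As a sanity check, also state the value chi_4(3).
Character table of Z/8Z (irreps indexed chi_0,...,chi_7 with chi_k(m) = zeta_8^(k*m), zeta_8 = exp(2*pi*i/8)):
  irrep \ class  {0} (size 1)  {1} (size 1)    {2} (size 1)  {3} (size 1)    {4} (size 1)  {5} (size 1)    {6} (size 1)  {7} (size 1)  
  chi_0          1             1               1             1               1             1               1             1             
  chi_1          1             exp(I*pi/4)     I             exp(3*I*pi/4)   -1            exp(-3*I*pi/4)  -I            exp(-I*pi/4)  
  chi_2          1             I               -1            -I              1             I               -1            -I            
  chi_3          1             exp(3*I*pi/4)   -I            exp(I*pi/4)     -1            exp(-I*pi/4)    I             exp(-3*I*pi/4)
  chi_4          1             -1              1             -1              1             -1              1             -1            
  chi_5          1             exp(-3*I*pi/4)  I             exp(-I*pi/4)    -1            exp(I*pi/4)     -I            exp(3*I*pi/4) 
  chi_6          1             -I              -1            I               1             -I              -1            I             
  chi_7          1             exp(-I*pi/4)    -I            exp(-3*I*pi/4)  -1            exp(3*I*pi/4)   I             exp(I*pi/4)   

Spot check: chi_4(3) = zeta_8^(4*3) = zeta_8^12 = -1.

Proof sketch: Z/8Z is abelian, so all 8 irreducible complex representations are 1-dimensional. They are given by chi_k(m) = zeta_8^(k*m) for k = 0,...,7. Row orthogonality: sum_m chi_k(m) conj(chi_l(m)) = 8 * [k = l].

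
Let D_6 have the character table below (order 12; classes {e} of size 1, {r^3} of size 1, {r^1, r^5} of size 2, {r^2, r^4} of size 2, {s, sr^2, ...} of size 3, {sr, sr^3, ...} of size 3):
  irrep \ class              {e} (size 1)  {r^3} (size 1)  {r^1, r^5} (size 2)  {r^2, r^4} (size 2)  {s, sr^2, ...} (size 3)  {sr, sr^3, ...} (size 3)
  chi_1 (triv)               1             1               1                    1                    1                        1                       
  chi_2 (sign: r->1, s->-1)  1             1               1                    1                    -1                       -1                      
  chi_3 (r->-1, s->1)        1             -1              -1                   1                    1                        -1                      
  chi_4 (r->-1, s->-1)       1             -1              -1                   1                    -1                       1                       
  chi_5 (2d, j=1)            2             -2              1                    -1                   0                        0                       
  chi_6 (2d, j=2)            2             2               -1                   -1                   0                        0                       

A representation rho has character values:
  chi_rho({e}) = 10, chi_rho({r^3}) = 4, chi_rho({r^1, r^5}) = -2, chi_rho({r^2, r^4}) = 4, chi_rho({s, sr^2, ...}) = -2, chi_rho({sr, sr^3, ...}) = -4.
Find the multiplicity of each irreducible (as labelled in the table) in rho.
Multiplicities: chi_1: 0, chi_2: 3, chi_3: 2, chi_4: 1, chi_5: 0, chi_6: 2.

Derivation: Use <chi_rho, chi> = (1/|G|) sum_C |C| * chi_rho(C) * conj(chi(C)) with |G| = 12 for each irreducible chi in the table:
  <chi_rho, chi_1> = (1/12)[1*(10)*conj(1) + 1*(4)*conj(1) + 2*(-2)*conj(1) + 2*(4)*conj(1) + 3*(-2)*conj(1) + 3*(-4)*conj(1)]
      = (1/12)[(10) + (4) + (-4) + (8) + (-6) + (-12)] = 0/12 = 0
  <chi_rho, chi_2> = (1/12)[1*(10)*conj(1) + 1*(4)*conj(1) + 2*(-2)*conj(1) + 2*(4)*conj(1) + 3*(-2)*conj(-1) + 3*(-4)*conj(-1)]
      = (1/12)[(10) + (4) + (-4) + (8) + (6) + (12)] = 36/12 = 3
  <chi_rho, chi_3> = (1/12)[1*(10)*conj(1) + 1*(4)*conj(-1) + 2*(-2)*conj(-1) + 2*(4)*conj(1) + 3*(-2)*conj(1) + 3*(-4)*conj(-1)]
      = (1/12)[(10) + (-4) + (4) + (8) + (-6) + (12)] = 24/12 = 2
  <chi_rho, chi_4> = (1/12)[1*(10)*conj(1) + 1*(4)*conj(-1) + 2*(-2)*conj(-1) + 2*(4)*conj(1) + 3*(-2)*conj(-1) + 3*(-4)*conj(1)]
      = (1/12)[(10) + (-4) + (4) + (8) + (6) + (-12)] = 12/12 = 1
  <chi_rho, chi_5> = (1/12)[1*(10)*conj(2) + 1*(4)*conj(-2) + 2*(-2)*conj(1) + 2*(4)*conj(-1) + 3*(-2)*conj(0) + 3*(-4)*conj(0)]
      = (1/12)[(20) + (-8) + (-4) + (-8) + (0) + (0)] = 0/12 = 0
  <chi_rho, chi_6> = (1/12)[1*(10)*conj(2) + 1*(4)*conj(2) + 2*(-2)*conj(-1) + 2*(4)*conj(-1) + 3*(-2)*conj(0) + 3*(-4)*conj(0)]
      = (1/12)[(20) + (8) + (4) + (-8) + (0) + (0)] = 24/12 = 2
Dimension check: dim(rho) = sum (mult * dim) = 0*1 + 3*1 + 2*1 + 1*1 + 0*2 + 2*2 = 10 = chi_rho(e) = 10.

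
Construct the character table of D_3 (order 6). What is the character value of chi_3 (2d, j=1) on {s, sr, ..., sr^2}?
Conjugacy classes: {e} of size 1, {r^1, r^2} of size 2, {s, sr, ..., sr^2} of size 3.
Character table:
  irrep \ class              {e} (size 1)  {r^1, r^2} (size 2)  {s, sr, ..., sr^2} (size 3)
  chi_1 (triv)               1             1                    1                          
  chi_2 (sign: r->1, s->-1)  1             1                    -1                         
  chi_3 (2d, j=1)            2             -1                   0                          

Spot check: chi_3 (2d, j=1) on {s, sr, ..., sr^2} = 0.

Explanation: D_3 has order 2*3 = 6 with 3 conjugacy classes, hence 3 irreducibles. Sum of squared dims 1 + 1 + 4 = 6 = |G|. Linear characters come from the abelianisation; the 2-dimensional irreps have character r^k -> 2*cos(2*pi*j*k/3), reflections -> 0.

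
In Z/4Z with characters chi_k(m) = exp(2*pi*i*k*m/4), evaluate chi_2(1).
chi_2(1) = zeta_4^2 = -1

Solution. chi_2(1) = zeta_4^(2*1) = zeta_4^2. Since zeta_4^4 = 1, this equals zeta_4^2 = exp(2*pi*i*2/4) = -1.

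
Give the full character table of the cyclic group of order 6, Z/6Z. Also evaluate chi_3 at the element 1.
Character table of Z/6Z (irreps indexed chi_0,...,chi_5 with chi_k(m) = zeta_6^(k*m), zeta_6 = exp(2*pi*i/6)):
  irrep \ class  {0} (size 1)  {1} (size 1)    {2} (size 1)    {3} (size 1)  {4} (size 1)    {5} (size 1)  
  chi_0          1             1               1               1             1               1             
  chi_1          1             exp(I*pi/3)     exp(2*I*pi/3)   -1            exp(-2*I*pi/3)  exp(-I*pi/3)  
  chi_2          1             exp(2*I*pi/3)   exp(-2*I*pi/3)  1             exp(2*I*pi/3)   exp(-2*I*pi/3)
  chi_3          1             -1              1               -1            1               -1            
  chi_4          1             exp(-2*I*pi/3)  exp(2*I*pi/3)   1             exp(-2*I*pi/3)  exp(2*I*pi/3) 
  chi_5          1             exp(-I*pi/3)    exp(-2*I*pi/3)  -1            exp(2*I*pi/3)   exp(I*pi/3)   

Spot check: chi_3(1) = zeta_6^(3*1) = zeta_6^3 = -1.

Explanation: Z/6Z is abelian, so all 6 irreducible complex representations are 1-dimensional. They are given by chi_k(m) = zeta_6^(k*m) for k = 0,...,5. Row orthogonality: sum_m chi_k(m) conj(chi_l(m)) = 6 * [k = l].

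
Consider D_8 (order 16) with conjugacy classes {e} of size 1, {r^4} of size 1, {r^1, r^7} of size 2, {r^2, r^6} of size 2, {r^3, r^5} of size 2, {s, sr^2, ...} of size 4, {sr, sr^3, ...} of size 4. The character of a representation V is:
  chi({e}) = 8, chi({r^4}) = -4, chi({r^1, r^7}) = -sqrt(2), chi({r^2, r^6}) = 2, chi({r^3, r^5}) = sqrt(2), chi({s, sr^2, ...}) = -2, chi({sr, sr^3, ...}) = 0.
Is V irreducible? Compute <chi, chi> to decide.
Not irreducible (reducible): <chi, chi> = 7 > 1.

Justification: <chi, chi> = (1/|G|) sum_C |C| * |chi(C)|^2 = (1/16)[1*|8|^2 + 1*|-4|^2 + 2*|-sqrt(2)|^2 + 2*|2|^2 + 2*|sqrt(2)|^2 + 4*|-2|^2 + 4*|0|^2]
  = (1/16)[(64) + (16) + (4) + (8) + (4) + (16) + (0)] = 112/16 = 7.
A character is irreducible iff <chi, chi> = 1, so this representation is reducible.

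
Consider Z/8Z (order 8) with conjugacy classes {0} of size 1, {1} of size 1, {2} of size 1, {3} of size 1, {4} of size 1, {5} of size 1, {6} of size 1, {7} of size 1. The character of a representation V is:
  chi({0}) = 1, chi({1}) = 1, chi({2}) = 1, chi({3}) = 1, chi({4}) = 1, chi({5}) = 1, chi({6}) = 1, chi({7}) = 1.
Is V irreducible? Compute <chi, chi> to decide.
Irreducible: <chi, chi> = 1.

Derivation: <chi, chi> = (1/|G|) sum_C |C| * |chi(C)|^2 = (1/8)[1*|1|^2 + 1*|1|^2 + 1*|1|^2 + 1*|1|^2 + 1*|1|^2 + 1*|1|^2 + 1*|1|^2 + 1*|1|^2]
  = (1/8)[(1) + (1) + (1) + (1) + (1) + (1) + (1) + (1)] = 8/8 = 1.
(Exp terms are combined using exp(i*s)*conj(exp(i*t)) = exp(i*(s-t)), and sums of them are collapsed using the identity that for every m > 1 the m distinct m-th roots of unity sum to 0, e.g. 1 + exp(2*I*pi/3) + exp(-2*I*pi/3) = 0.)
A character is irreducible iff <chi, chi> = 1, so this representation is irreducible.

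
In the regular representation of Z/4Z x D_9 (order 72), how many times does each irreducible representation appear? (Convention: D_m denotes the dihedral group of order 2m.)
Each irreducible V_i of dimension d_i appears with multiplicity d_i, i.e. rho_reg = (direct sum over all irreducibles V_i) d_i V_i. The irreducible dimensions for Z/4Z x D_9 are 1, 1, 1, 1, 1, 1, 1, 1, 2, 2, 2, 2, 2, 2, 2, 2, 2, 2, 2, 2, 2, 2, 2, 2: 8 irreducibles of dimension 1, each with multiplicity 1; 16 irreducibles of dimension 2, each with multiplicity 2. Total dimension 8*1*1 + 16*2*2 = 72 = |G|.

Details: General theorem: in the regular representation of a finite group G, each irreducible appears with multiplicity equal to its dimension. Check: dim(rho_reg) = sum d_i^2 = 1 + 1 + 1 + 1 + 1 + 1 + 1 + 1 + 4 + 4 + 4 + 4 + 4 + 4 + 4 + 4 + 4 + 4 + 4 + 4 + 4 + 4 + 4 + 4 = 72 = |G|.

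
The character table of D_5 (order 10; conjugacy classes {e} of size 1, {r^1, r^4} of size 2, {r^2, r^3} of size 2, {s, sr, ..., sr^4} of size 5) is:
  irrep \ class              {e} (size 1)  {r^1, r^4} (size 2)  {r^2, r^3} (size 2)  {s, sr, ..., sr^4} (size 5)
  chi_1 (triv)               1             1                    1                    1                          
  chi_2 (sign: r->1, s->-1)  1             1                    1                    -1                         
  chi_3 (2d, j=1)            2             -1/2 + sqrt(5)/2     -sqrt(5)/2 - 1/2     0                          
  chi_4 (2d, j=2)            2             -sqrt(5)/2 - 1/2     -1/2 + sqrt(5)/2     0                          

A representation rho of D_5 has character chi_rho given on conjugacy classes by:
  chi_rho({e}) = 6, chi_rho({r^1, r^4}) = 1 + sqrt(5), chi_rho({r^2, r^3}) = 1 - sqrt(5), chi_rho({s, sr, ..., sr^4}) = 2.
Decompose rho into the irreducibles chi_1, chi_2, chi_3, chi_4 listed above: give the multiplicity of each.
Multiplicities: chi_1: 2, chi_2: 0, chi_3: 2, chi_4: 0.

Use <chi_rho, chi> = (1/|G|) sum_C |C| * chi_rho(C) * conj(chi(C)) with |G| = 10 for each irreducible chi in the table:
  <chi_rho, chi_1> = (1/10)[1*(6)*conj(1) + 2*(1 + sqrt(5))*conj(1) + 2*(1 - sqrt(5))*conj(1) + 5*(2)*conj(1)]
      = (1/10)[(6) + (2 + 2*sqrt(5)) + (2 - 2*sqrt(5)) + (10)] = 20/10 = 2
  <chi_rho, chi_2> = (1/10)[1*(6)*conj(1) + 2*(1 + sqrt(5))*conj(1) + 2*(1 - sqrt(5))*conj(1) + 5*(2)*conj(-1)]
      = (1/10)[(6) + (2 + 2*sqrt(5)) + (2 - 2*sqrt(5)) + (-10)] = 0/10 = 0
  <chi_rho, chi_3> = (1/10)[1*(6)*conj(2) + 2*(1 + sqrt(5))*conj(-1/2 + sqrt(5)/2) + 2*(1 - sqrt(5))*conj(-sqrt(5)/2 - 1/2) + 5*(2)*conj(0)]
      = (1/10)[(12) + (4) + (4) + (0)] = 20/10 = 2
  <chi_rho, chi_4> = (1/10)[1*(6)*conj(2) + 2*(1 + sqrt(5))*conj(-sqrt(5)/2 - 1/2) + 2*(1 - sqrt(5))*conj(-1/2 + sqrt(5)/2) + 5*(2)*conj(0)]
      = (1/10)[(12) + (-6 - 2*sqrt(5)) + (-6 + 2*sqrt(5)) + (0)] = 0/10 = 0
Dimension check: dim(rho) = sum (mult * dim) = 2*1 + 0*1 + 2*2 + 0*2 = 6 = chi_rho(e) = 6.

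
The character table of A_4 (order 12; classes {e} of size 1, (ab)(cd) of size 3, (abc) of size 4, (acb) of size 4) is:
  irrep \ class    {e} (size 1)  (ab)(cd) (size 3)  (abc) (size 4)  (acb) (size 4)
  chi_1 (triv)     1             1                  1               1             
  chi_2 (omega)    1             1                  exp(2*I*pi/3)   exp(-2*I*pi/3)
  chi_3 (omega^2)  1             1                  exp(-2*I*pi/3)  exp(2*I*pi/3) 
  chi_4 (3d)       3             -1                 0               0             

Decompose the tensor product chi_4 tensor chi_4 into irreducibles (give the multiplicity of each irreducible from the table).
chi_4 tensor chi_4 = chi_1 + chi_2 + chi_3 + 2*chi_4 (all other irreducibles have multiplicity 0).

The character of a tensor product is the pointwise product (chi_4 * chi_4)(C) = chi_4(C) * chi_4(C):
  {e}: (3)*(3), (ab)(cd): (-1)*(-1), (abc): (0)*(0), (acb): (0)*(0)
so (chi_4 * chi_4) takes values
  {e} -> 9, (ab)(cd) -> 1, (abc) -> 0, (acb) -> 0.
Now take the inner product of this character with each irreducible chi from the table, <chi_4*chi_4, chi> = (1/12) sum_C |C| (chi_4*chi_4)(C) conj(chi(C)):
  <chi_4*chi_4, chi_1> = (1/12)[1*(9)*conj(1) + 3*(1)*conj(1) + 4*(0)*conj(1) + 4*(0)*conj(1)]
      = (1/12)[(9) + (3) + (0) + (0)] = 12/12 = 1
  <chi_4*chi_4, chi_2> = (1/12)[1*(9)*conj(1) + 3*(1)*conj(1) + 4*(0)*conj(exp(2*I*pi/3)) + 4*(0)*conj(exp(-2*I*pi/3))]
      = (1/12)[(9) + (3) + (0) + (0)] = 12/12 = 1
  <chi_4*chi_4, chi_3> = (1/12)[1*(9)*conj(1) + 3*(1)*conj(1) + 4*(0)*conj(exp(-2*I*pi/3)) + 4*(0)*conj(exp(2*I*pi/3))]
      = (1/12)[(9) + (3) + (0) + (0)] = 12/12 = 1
  <chi_4*chi_4, chi_4> = (1/12)[1*(9)*conj(3) + 3*(1)*conj(-1) + 4*(0)*conj(0) + 4*(0)*conj(0)]
      = (1/12)[(27) + (-3) + (0) + (0)] = 24/12 = 2
(Exp terms are combined using exp(i*s)*conj(exp(i*t)) = exp(i*(s-t)), and sums of them are collapsed using the identity that for every m > 1 the m distinct m-th roots of unity sum to 0, e.g. 1 + exp(2*I*pi/3) + exp(-2*I*pi/3) = 0.)
Hence the multiplicities are chi_1: 1, chi_2: 1, chi_3: 1, chi_4: 2. Dimension check: dim(chi_4)*dim(chi_4) = 3*3 = 9 and sum (mult * dim) = 1*1 + 1*1 + 1*1 + 2*3 = 9.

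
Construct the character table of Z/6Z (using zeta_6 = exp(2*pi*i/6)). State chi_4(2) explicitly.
Character table of Z/6Z (irreps indexed chi_0,...,chi_5 with chi_k(m) = zeta_6^(k*m), zeta_6 = exp(2*pi*i/6)):
  irrep \ class  {0} (size 1)  {1} (size 1)    {2} (size 1)    {3} (size 1)  {4} (size 1)    {5} (size 1)  
  chi_0          1             1               1               1             1               1             
  chi_1          1             exp(I*pi/3)     exp(2*I*pi/3)   -1            exp(-2*I*pi/3)  exp(-I*pi/3)  
  chi_2          1             exp(2*I*pi/3)   exp(-2*I*pi/3)  1             exp(2*I*pi/3)   exp(-2*I*pi/3)
  chi_3          1             -1              1               -1            1               -1            
  chi_4          1             exp(-2*I*pi/3)  exp(2*I*pi/3)   1             exp(-2*I*pi/3)  exp(2*I*pi/3) 
  chi_5          1             exp(-I*pi/3)    exp(-2*I*pi/3)  -1            exp(2*I*pi/3)   exp(I*pi/3)   

Spot check: chi_4(2) = zeta_6^(4*2) = zeta_6^8 = exp(2*I*pi/3).

Explanation: Z/6Z is abelian, so all 6 irreducible complex representations are 1-dimensional. They are given by chi_k(m) = zeta_6^(k*m) for k = 0,...,5. Row orthogonality: sum_m chi_k(m) conj(chi_l(m)) = 6 * [k = l].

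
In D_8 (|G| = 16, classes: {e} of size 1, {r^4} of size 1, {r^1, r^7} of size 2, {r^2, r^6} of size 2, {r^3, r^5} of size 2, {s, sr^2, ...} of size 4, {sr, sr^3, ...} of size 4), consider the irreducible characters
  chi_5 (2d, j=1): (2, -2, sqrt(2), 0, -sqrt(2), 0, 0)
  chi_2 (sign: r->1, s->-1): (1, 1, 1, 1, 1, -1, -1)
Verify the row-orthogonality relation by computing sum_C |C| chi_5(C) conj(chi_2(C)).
Sum = 0; so <chi_5, chi_2> = 0 (distinct irreducibles are orthogonal).

Reasoning: Compute term by term over conjugacy classes (|C| * chi_5(C) * conj(chi_2(C))):
  1*(2)*conj(1) + 1*(-2)*conj(1) + 2*(sqrt(2))*conj(1) + 2*(0)*conj(1) + 2*(-sqrt(2))*conj(1) + 4*(0)*conj(-1) + 4*(0)*conj(-1)
  = (2) + (-2) + (2*sqrt(2)) + (0) + (-2*sqrt(2)) + (0) + (0)
  = 0.
Dividing by |G| = 16 gives 0/16 = 0, matching the row-orthogonality relation <chi_5, chi_2> = [chi_5 = chi_2].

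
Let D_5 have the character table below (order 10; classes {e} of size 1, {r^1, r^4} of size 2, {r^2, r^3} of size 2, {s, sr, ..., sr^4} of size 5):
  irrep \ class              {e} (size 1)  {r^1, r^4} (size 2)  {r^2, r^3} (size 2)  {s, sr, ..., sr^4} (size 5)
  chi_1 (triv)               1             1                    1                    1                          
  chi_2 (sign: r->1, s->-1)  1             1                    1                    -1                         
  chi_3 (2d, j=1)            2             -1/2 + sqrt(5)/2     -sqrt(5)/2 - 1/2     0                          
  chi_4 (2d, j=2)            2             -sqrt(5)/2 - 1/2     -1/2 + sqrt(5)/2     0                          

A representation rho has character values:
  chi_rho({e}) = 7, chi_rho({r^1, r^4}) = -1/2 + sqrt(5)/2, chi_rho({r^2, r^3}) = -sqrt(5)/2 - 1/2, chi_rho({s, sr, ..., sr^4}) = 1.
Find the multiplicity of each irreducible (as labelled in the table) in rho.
Multiplicities: chi_1: 1, chi_2: 0, chi_3: 2, chi_4: 1.

Derivation: Use <chi_rho, chi> = (1/|G|) sum_C |C| * chi_rho(C) * conj(chi(C)) with |G| = 10 for each irreducible chi in the table:
  <chi_rho, chi_1> = (1/10)[1*(7)*conj(1) + 2*(-1/2 + sqrt(5)/2)*conj(1) + 2*(-sqrt(5)/2 - 1/2)*conj(1) + 5*(1)*conj(1)]
      = (1/10)[(7) + (-1 + sqrt(5)) + (-sqrt(5) - 1) + (5)] = 10/10 = 1
  <chi_rho, chi_2> = (1/10)[1*(7)*conj(1) + 2*(-1/2 + sqrt(5)/2)*conj(1) + 2*(-sqrt(5)/2 - 1/2)*conj(1) + 5*(1)*conj(-1)]
      = (1/10)[(7) + (-1 + sqrt(5)) + (-sqrt(5) - 1) + (-5)] = 0/10 = 0
  <chi_rho, chi_3> = (1/10)[1*(7)*conj(2) + 2*(-1/2 + sqrt(5)/2)*conj(-1/2 + sqrt(5)/2) + 2*(-sqrt(5)/2 - 1/2)*conj(-sqrt(5)/2 - 1/2) + 5*(1)*conj(0)]
      = (1/10)[(14) + (3 - sqrt(5)) + (sqrt(5) + 3) + (0)] = 20/10 = 2
  <chi_rho, chi_4> = (1/10)[1*(7)*conj(2) + 2*(-1/2 + sqrt(5)/2)*conj(-sqrt(5)/2 - 1/2) + 2*(-sqrt(5)/2 - 1/2)*conj(-1/2 + sqrt(5)/2) + 5*(1)*conj(0)]
      = (1/10)[(14) + (-2) + (-2) + (0)] = 10/10 = 1
Dimension check: dim(rho) = sum (mult * dim) = 1*1 + 0*1 + 2*2 + 1*2 = 7 = chi_rho(e) = 7.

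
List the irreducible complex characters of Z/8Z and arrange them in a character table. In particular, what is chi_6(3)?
Character table of Z/8Z (irreps indexed chi_0,...,chi_7 with chi_k(m) = zeta_8^(k*m), zeta_8 = exp(2*pi*i/8)):
  irrep \ class  {0} (size 1)  {1} (size 1)    {2} (size 1)  {3} (size 1)    {4} (size 1)  {5} (size 1)    {6} (size 1)  {7} (size 1)  
  chi_0          1             1               1             1               1             1               1             1             
  chi_1          1             exp(I*pi/4)     I             exp(3*I*pi/4)   -1            exp(-3*I*pi/4)  -I            exp(-I*pi/4)  
  chi_2          1             I               -1            -I              1             I               -1            -I            
  chi_3          1             exp(3*I*pi/4)   -I            exp(I*pi/4)     -1            exp(-I*pi/4)    I             exp(-3*I*pi/4)
  chi_4          1             -1              1             -1              1             -1              1             -1            
  chi_5          1             exp(-3*I*pi/4)  I             exp(-I*pi/4)    -1            exp(I*pi/4)     -I            exp(3*I*pi/4) 
  chi_6          1             -I              -1            I               1             -I              -1            I             
  chi_7          1             exp(-I*pi/4)    -I            exp(-3*I*pi/4)  -1            exp(3*I*pi/4)   I             exp(I*pi/4)   

Spot check: chi_6(3) = zeta_8^(6*3) = zeta_8^18 = I.

Explanation: Z/8Z is abelian, so all 8 irreducible complex representations are 1-dimensional. They are given by chi_k(m) = zeta_8^(k*m) for k = 0,...,7. Row orthogonality: sum_m chi_k(m) conj(chi_l(m)) = 8 * [k = l].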